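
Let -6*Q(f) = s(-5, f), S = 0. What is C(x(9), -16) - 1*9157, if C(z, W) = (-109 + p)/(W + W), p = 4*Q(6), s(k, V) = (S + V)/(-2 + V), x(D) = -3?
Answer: -146457/16 ≈ -9153.6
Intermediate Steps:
s(k, V) = V/(-2 + V) (s(k, V) = (0 + V)/(-2 + V) = V/(-2 + V))
Q(f) = -f/(6*(-2 + f))
p = -1 (p = 4*(-1*6/(-12 + 6*6)) = 4*(-1*6/(-12 + 36)) = 4*(-1*6/24) = 4*(-1*6*1/24) = 4*(-1/4) = -1)
C(z, W) = -55/W (C(z, W) = (-109 - 1)/(W + W) = -110*1/(2*W) = -55/W)
C(x(9), -16) - 1*9157 = -55/(-16) - 1*9157 = -55*(-1/16) - 9157 = 55/16 - 9157 = -146457/16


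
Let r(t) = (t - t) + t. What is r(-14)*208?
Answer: -2912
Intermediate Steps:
r(t) = t (r(t) = 0 + t = t)
r(-14)*208 = -14*208 = -2912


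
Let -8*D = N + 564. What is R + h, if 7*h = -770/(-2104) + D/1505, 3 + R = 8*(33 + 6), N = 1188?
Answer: 3424940417/11082820 ≈ 309.03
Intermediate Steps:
R = 309 (R = -3 + 8*(33 + 6) = -3 + 8*39 = -3 + 312 = 309)
D = -219 (D = -(1188 + 564)/8 = -⅛*1752 = -219)
h = 349037/11082820 (h = (-770/(-2104) - 219/1505)/7 = (-770*(-1/2104) - 219*1/1505)/7 = (385/1052 - 219/1505)/7 = (⅐)*(349037/1583260) = 349037/11082820 ≈ 0.031494)
R + h = 309 + 349037/11082820 = 3424940417/11082820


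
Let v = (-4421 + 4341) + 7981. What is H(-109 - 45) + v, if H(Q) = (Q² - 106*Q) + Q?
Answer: 47787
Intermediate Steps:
H(Q) = Q² - 105*Q
v = 7901 (v = -80 + 7981 = 7901)
H(-109 - 45) + v = (-109 - 45)*(-105 + (-109 - 45)) + 7901 = -154*(-105 - 154) + 7901 = -154*(-259) + 7901 = 39886 + 7901 = 47787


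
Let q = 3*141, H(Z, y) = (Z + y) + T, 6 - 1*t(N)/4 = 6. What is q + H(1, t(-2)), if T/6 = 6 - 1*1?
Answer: 454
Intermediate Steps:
t(N) = 0 (t(N) = 24 - 4*6 = 24 - 24 = 0)
T = 30 (T = 6*(6 - 1*1) = 6*(6 - 1) = 6*5 = 30)
H(Z, y) = 30 + Z + y (H(Z, y) = (Z + y) + 30 = 30 + Z + y)
q = 423
q + H(1, t(-2)) = 423 + (30 + 1 + 0) = 423 + 31 = 454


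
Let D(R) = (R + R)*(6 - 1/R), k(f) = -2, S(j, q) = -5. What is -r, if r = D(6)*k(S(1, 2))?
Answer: 140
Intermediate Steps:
D(R) = 2*R*(6 - 1/R) (D(R) = (2*R)*(6 - 1/R) = 2*R*(6 - 1/R))
r = -140 (r = (-2 + 12*6)*(-2) = (-2 + 72)*(-2) = 70*(-2) = -140)
-r = -1*(-140) = 140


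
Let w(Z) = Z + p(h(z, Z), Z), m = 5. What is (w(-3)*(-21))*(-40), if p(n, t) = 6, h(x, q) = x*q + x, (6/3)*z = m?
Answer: 2520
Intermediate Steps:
z = 5/2 (z = (½)*5 = 5/2 ≈ 2.5000)
h(x, q) = x + q*x (h(x, q) = q*x + x = x + q*x)
w(Z) = 6 + Z (w(Z) = Z + 6 = 6 + Z)
(w(-3)*(-21))*(-40) = ((6 - 3)*(-21))*(-40) = (3*(-21))*(-40) = -63*(-40) = 2520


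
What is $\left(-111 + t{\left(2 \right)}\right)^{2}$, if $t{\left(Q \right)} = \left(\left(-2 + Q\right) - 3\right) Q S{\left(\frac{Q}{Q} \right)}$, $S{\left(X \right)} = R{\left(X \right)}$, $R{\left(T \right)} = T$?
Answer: $13689$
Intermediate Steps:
$S{\left(X \right)} = X$
$t{\left(Q \right)} = Q \left(-5 + Q\right)$ ($t{\left(Q \right)} = \left(\left(-2 + Q\right) - 3\right) Q \frac{Q}{Q} = \left(-5 + Q\right) Q 1 = Q \left(-5 + Q\right) 1 = Q \left(-5 + Q\right)$)
$\left(-111 + t{\left(2 \right)}\right)^{2} = \left(-111 + 2 \left(-5 + 2\right)\right)^{2} = \left(-111 + 2 \left(-3\right)\right)^{2} = \left(-111 - 6\right)^{2} = \left(-117\right)^{2} = 13689$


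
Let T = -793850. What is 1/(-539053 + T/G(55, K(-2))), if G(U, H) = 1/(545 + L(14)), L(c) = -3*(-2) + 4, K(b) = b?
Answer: -1/441125803 ≈ -2.2669e-9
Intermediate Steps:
L(c) = 10 (L(c) = 6 + 4 = 10)
G(U, H) = 1/555 (G(U, H) = 1/(545 + 10) = 1/555)
1/(-539053 + T/G(55, K(-2))) = 1/(-539053 - 793850/1/555) = 1/(-539053 - 793850*555) = 1/(-539053 - 440586750) = 1/(-441125803) = -1/441125803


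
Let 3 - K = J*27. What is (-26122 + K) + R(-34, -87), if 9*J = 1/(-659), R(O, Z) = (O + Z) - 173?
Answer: -17406164/659 ≈ -26413.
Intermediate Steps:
R(O, Z) = -173 + O + Z
J = -1/5931 (J = (1/9)/(-659) = (1/9)*(-1/659) = -1/5931 ≈ -0.00016861)
K = 1980/659 (K = 3 - (-1)*27/5931 = 3 - 1*(-3/659) = 3 + 3/659 = 1980/659 ≈ 3.0046)
(-26122 + K) + R(-34, -87) = (-26122 + 1980/659) + (-173 - 34 - 87) = -17212418/659 - 294 = -17406164/659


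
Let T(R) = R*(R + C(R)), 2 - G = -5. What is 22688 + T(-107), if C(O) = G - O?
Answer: 21939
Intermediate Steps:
G = 7 (G = 2 - 1*(-5) = 2 + 5 = 7)
C(O) = 7 - O
T(R) = 7*R (T(R) = R*(R + (7 - R)) = R*7 = 7*R)
22688 + T(-107) = 22688 + 7*(-107) = 22688 - 749 = 21939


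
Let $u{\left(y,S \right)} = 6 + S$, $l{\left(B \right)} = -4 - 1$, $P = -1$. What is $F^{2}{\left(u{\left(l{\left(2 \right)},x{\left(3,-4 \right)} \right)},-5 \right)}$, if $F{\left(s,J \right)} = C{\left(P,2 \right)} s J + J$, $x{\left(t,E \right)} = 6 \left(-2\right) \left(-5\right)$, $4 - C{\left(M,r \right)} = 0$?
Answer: $1755625$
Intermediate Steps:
$C{\left(M,r \right)} = 4$ ($C{\left(M,r \right)} = 4 - 0 = 4 + 0 = 4$)
$l{\left(B \right)} = -5$ ($l{\left(B \right)} = -4 - 1 = -5$)
$x{\left(t,E \right)} = 60$ ($x{\left(t,E \right)} = \left(-12\right) \left(-5\right) = 60$)
$F{\left(s,J \right)} = J + 4 J s$ ($F{\left(s,J \right)} = 4 s J + J = 4 J s + J = J + 4 J s$)
$F^{2}{\left(u{\left(l{\left(2 \right)},x{\left(3,-4 \right)} \right)},-5 \right)} = \left(- 5 \left(1 + 4 \left(6 + 60\right)\right)\right)^{2} = \left(- 5 \left(1 + 4 \cdot 66\right)\right)^{2} = \left(- 5 \left(1 + 264\right)\right)^{2} = \left(\left(-5\right) 265\right)^{2} = \left(-1325\right)^{2} = 1755625$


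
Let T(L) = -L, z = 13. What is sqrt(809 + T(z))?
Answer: 2*sqrt(199) ≈ 28.213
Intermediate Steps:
sqrt(809 + T(z)) = sqrt(809 - 1*13) = sqrt(809 - 13) = sqrt(796) = 2*sqrt(199)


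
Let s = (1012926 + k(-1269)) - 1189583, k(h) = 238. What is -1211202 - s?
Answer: -1034783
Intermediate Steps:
s = -176419 (s = (1012926 + 238) - 1189583 = 1013164 - 1189583 = -176419)
-1211202 - s = -1211202 - 1*(-176419) = -1211202 + 176419 = -1034783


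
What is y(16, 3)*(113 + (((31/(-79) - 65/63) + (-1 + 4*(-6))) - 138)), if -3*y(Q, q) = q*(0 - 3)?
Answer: -255938/1659 ≈ -154.27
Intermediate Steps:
y(Q, q) = q (y(Q, q) = -q*(0 - 3)/3 = -q*(-3)/3 = -(-1)*q = q)
y(16, 3)*(113 + (((31/(-79) - 65/63) + (-1 + 4*(-6))) - 138)) = 3*(113 + (((31/(-79) - 65/63) + (-1 + 4*(-6))) - 138)) = 3*(113 + (((31*(-1/79) - 65*1/63) + (-1 - 24)) - 138)) = 3*(113 + (((-31/79 - 65/63) - 25) - 138)) = 3*(113 + ((-7088/4977 - 25) - 138)) = 3*(113 + (-131513/4977 - 138)) = 3*(113 - 818339/4977) = 3*(-255938/4977) = -255938/1659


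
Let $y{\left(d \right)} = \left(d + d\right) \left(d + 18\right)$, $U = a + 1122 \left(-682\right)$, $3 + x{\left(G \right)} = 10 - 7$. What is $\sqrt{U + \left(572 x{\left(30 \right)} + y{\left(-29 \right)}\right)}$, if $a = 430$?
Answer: $6 i \sqrt{21226} \approx 874.15 i$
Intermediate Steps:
$x{\left(G \right)} = 0$ ($x{\left(G \right)} = -3 + \left(10 - 7\right) = -3 + 3 = 0$)
$U = -764774$ ($U = 430 + 1122 \left(-682\right) = 430 - 765204 = -764774$)
$y{\left(d \right)} = 2 d \left(18 + d\right)$
$\sqrt{U + \left(572 x{\left(30 \right)} + y{\left(-29 \right)}\right)} = \sqrt{-764774 + \left(572 \cdot 0 + 2 \left(-29\right) \left(18 - 29\right)\right)} = \sqrt{-764774 + \left(0 + 2 \left(-29\right) \left(-11\right)\right)} = \sqrt{-764774 + \left(0 + 638\right)} = \sqrt{-764774 + 638} = \sqrt{-764136} = 6 i \sqrt{21226}$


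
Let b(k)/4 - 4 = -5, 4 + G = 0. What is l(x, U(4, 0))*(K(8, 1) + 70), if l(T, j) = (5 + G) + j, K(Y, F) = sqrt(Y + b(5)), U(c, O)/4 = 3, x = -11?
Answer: 936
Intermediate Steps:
U(c, O) = 12 (U(c, O) = 4*3 = 12)
G = -4 (G = -4 + 0 = -4)
b(k) = -4 (b(k) = 16 + 4*(-5) = 16 - 20 = -4)
K(Y, F) = sqrt(-4 + Y) (K(Y, F) = sqrt(Y - 4) = sqrt(-4 + Y))
l(T, j) = 1 + j (l(T, j) = (5 - 4) + j = 1 + j)
l(x, U(4, 0))*(K(8, 1) + 70) = (1 + 12)*(sqrt(-4 + 8) + 70) = 13*(sqrt(4) + 70) = 13*(2 + 70) = 13*72 = 936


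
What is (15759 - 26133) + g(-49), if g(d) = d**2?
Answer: -7973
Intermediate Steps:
(15759 - 26133) + g(-49) = (15759 - 26133) + (-49)**2 = -10374 + 2401 = -7973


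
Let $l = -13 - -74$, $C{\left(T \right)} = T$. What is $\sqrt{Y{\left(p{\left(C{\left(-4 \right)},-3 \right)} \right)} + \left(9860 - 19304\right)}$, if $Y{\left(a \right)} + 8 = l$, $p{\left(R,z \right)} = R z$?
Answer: $i \sqrt{9391} \approx 96.907 i$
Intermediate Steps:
$l = 61$ ($l = -13 + 74 = 61$)
$Y{\left(a \right)} = 53$ ($Y{\left(a \right)} = -8 + 61 = 53$)
$\sqrt{Y{\left(p{\left(C{\left(-4 \right)},-3 \right)} \right)} + \left(9860 - 19304\right)} = \sqrt{53 + \left(9860 - 19304\right)} = \sqrt{53 - 9444} = \sqrt{-9391} = i \sqrt{9391}$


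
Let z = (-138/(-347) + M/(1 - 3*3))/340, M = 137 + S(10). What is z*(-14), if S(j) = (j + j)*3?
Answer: 94157/94384 ≈ 0.99759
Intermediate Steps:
S(j) = 6*j (S(j) = (2*j)*3 = 6*j)
M = 197 (M = 137 + 6*10 = 137 + 60 = 197)
z = -13451/188768 (z = (-138/(-347) + 197/(1 - 3*3))/340 = (-138*(-1/347) + 197/(1 - 9))*(1/340) = (138/347 + 197/(-8))*(1/340) = (138/347 + 197*(-⅛))*(1/340) = (138/347 - 197/8)*(1/340) = -67255/2776*1/340 = -13451/188768 ≈ -0.071257)
z*(-14) = -13451/188768*(-14) = 94157/94384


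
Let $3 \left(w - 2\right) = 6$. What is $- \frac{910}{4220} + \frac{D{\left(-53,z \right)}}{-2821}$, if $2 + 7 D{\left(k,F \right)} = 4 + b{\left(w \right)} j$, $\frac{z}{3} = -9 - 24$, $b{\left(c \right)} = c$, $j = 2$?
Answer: $- \frac{1801197}{8333234} \approx -0.21615$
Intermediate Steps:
$w = 4$ ($w = 2 + \frac{1}{3} \cdot 6 = 2 + 2 = 4$)
$z = -99$ ($z = 3 \left(-9 - 24\right) = 3 \left(-33\right) = -99$)
$D{\left(k,F \right)} = \frac{10}{7}$ ($D{\left(k,F \right)} = - \frac{2}{7} + \frac{4 + 4 \cdot 2}{7} = - \frac{2}{7} + \frac{4 + 8}{7} = - \frac{2}{7} + \frac{1}{7} \cdot 12 = - \frac{2}{7} + \frac{12}{7} = \frac{10}{7}$)
$- \frac{910}{4220} + \frac{D{\left(-53,z \right)}}{-2821} = - \frac{910}{4220} + \frac{10}{7 \left(-2821\right)} = \left(-910\right) \frac{1}{4220} + \frac{10}{7} \left(- \frac{1}{2821}\right) = - \frac{91}{422} - \frac{10}{19747} = - \frac{1801197}{8333234}$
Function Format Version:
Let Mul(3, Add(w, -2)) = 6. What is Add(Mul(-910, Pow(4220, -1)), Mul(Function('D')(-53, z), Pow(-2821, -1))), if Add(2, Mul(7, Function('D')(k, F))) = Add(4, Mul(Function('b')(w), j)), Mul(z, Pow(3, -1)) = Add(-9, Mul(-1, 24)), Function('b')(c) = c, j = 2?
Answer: Rational(-1801197, 8333234) ≈ -0.21615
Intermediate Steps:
w = 4 (w = Add(2, Mul(Rational(1, 3), 6)) = Add(2, 2) = 4)
z = -99 (z = Mul(3, Add(-9, Mul(-1, 24))) = Mul(3, Add(-9, -24)) = Mul(3, -33) = -99)
Function('D')(k, F) = Rational(10, 7) (Function('D')(k, F) = Add(Rational(-2, 7), Mul(Rational(1, 7), Add(4, Mul(4, 2)))) = Add(Rational(-2, 7), Mul(Rational(1, 7), Add(4, 8))) = Add(Rational(-2, 7), Mul(Rational(1, 7), 12)) = Add(Rational(-2, 7), Rational(12, 7)) = Rational(10, 7))
Add(Mul(-910, Pow(4220, -1)), Mul(Function('D')(-53, z), Pow(-2821, -1))) = Add(Mul(-910, Pow(4220, -1)), Mul(Rational(10, 7), Pow(-2821, -1))) = Add(Mul(-910, Rational(1, 4220)), Mul(Rational(10, 7), Rational(-1, 2821))) = Add(Rational(-91, 422), Rational(-10, 19747)) = Rational(-1801197, 8333234)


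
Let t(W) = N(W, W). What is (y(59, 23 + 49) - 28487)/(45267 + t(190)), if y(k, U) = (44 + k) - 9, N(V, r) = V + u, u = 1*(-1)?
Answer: -28393/45456 ≈ -0.62463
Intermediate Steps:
u = -1
N(V, r) = -1 + V (N(V, r) = V - 1 = -1 + V)
y(k, U) = 35 + k
t(W) = -1 + W
(y(59, 23 + 49) - 28487)/(45267 + t(190)) = ((35 + 59) - 28487)/(45267 + (-1 + 190)) = (94 - 28487)/(45267 + 189) = -28393/45456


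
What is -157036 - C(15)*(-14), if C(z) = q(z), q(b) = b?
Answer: -156826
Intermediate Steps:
C(z) = z
-157036 - C(15)*(-14) = -157036 - 15*(-14) = -157036 - 1*(-210) = -157036 + 210 = -156826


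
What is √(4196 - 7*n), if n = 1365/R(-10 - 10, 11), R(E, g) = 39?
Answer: 3*√439 ≈ 62.857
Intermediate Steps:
n = 35 (n = 1365/39 = 1365*(1/39) = 35)
√(4196 - 7*n) = √(4196 - 7*35) = √(4196 - 245) = √3951 = 3*√439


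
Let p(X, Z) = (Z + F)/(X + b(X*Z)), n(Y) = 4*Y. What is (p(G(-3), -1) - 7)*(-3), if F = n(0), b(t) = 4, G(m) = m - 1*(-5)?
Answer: 43/2 ≈ 21.500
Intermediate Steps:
G(m) = 5 + m (G(m) = m + 5 = 5 + m)
F = 0 (F = 4*0 = 0)
p(X, Z) = Z/(4 + X) (p(X, Z) = (Z + 0)/(X + 4) = Z/(4 + X))
(p(G(-3), -1) - 7)*(-3) = (-1/(4 + (5 - 3)) - 7)*(-3) = (-1/(4 + 2) - 7)*(-3) = (-1/6 - 7)*(-3) = -43/6*(-3) = 43/2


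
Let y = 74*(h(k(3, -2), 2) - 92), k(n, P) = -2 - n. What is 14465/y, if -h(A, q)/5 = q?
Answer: -14465/7548 ≈ -1.9164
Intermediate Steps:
h(A, q) = -5*q
y = -7548 (y = 74*(-5*2 - 92) = 74*(-10 - 92) = 74*(-102) = -7548)
14465/y = 14465/(-7548) = 14465*(-1/7548) = -14465/7548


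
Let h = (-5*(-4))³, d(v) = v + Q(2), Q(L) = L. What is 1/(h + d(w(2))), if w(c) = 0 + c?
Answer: 1/8004 ≈ 0.00012494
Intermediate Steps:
w(c) = c
d(v) = 2 + v (d(v) = v + 2 = 2 + v)
h = 8000 (h = 20³ = 8000)
1/(h + d(w(2))) = 1/(8000 + (2 + 2)) = 1/(8000 + 4) = 1/8004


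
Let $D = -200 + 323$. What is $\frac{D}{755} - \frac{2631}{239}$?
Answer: $- \frac{1957008}{180445} \approx -10.845$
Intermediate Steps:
$D = 123$
$\frac{D}{755} - \frac{2631}{239} = \frac{123}{755} - \frac{2631}{239} = - \frac{1957008}{180445}$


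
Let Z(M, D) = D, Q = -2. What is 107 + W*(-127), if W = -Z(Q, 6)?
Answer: 869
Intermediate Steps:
W = -6 (W = -1*6 = -6)
107 + W*(-127) = 107 - 6*(-127) = 107 + 762 = 869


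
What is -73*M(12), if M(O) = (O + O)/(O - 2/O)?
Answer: -10512/71 ≈ -148.06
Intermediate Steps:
M(O) = 2*O/(O - 2/O) (M(O) = (2*O)/(O - 2/O) = 2*O/(O - 2/O))
-73*M(12) = -146*12**2/(-2 + 12**2) = -146*144/(-2 + 144) = -146*144/142 = -73*144/71 = -10512/71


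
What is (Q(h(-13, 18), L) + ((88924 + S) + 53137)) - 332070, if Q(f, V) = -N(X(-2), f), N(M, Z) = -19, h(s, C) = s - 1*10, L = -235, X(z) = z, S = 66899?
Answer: -123091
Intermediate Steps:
h(s, C) = -10 + s (h(s, C) = s - 10 = -10 + s)
Q(f, V) = 19 (Q(f, V) = -1*(-19) = 19)
(Q(h(-13, 18), L) + ((88924 + S) + 53137)) - 332070 = (19 + ((88924 + 66899) + 53137)) - 332070 = (19 + (155823 + 53137)) - 332070 = (19 + 208960) - 332070 = 208979 - 332070 = -123091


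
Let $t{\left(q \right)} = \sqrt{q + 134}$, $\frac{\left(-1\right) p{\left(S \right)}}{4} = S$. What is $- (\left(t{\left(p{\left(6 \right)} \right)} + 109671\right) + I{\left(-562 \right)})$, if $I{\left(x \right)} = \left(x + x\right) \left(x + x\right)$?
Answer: $-1373047 - \sqrt{110} \approx -1.3731 \cdot 10^{6}$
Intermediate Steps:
$p{\left(S \right)} = - 4 S$
$t{\left(q \right)} = \sqrt{134 + q}$
$I{\left(x \right)} = 4 x^{2}$ ($I{\left(x \right)} = 2 x 2 x = 4 x^{2}$)
$- (\left(t{\left(p{\left(6 \right)} \right)} + 109671\right) + I{\left(-562 \right)}) = - (\left(\sqrt{134 - 24} + 109671\right) + 4 \left(-562\right)^{2}) = - (\left(\sqrt{134 - 24} + 109671\right) + 4 \cdot 315844) = - (\left(\sqrt{110} + 109671\right) + 1263376) = - (\left(109671 + \sqrt{110}\right) + 1263376) = - (1373047 + \sqrt{110}) = -1373047 - \sqrt{110}$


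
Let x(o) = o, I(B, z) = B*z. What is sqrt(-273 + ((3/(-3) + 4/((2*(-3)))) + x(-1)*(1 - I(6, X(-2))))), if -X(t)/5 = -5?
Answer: I*sqrt(1131)/3 ≈ 11.21*I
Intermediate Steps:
X(t) = 25 (X(t) = -5*(-5) = 25)
sqrt(-273 + ((3/(-3) + 4/((2*(-3)))) + x(-1)*(1 - I(6, X(-2))))) = sqrt(-273 + ((3/(-3) + 4/((2*(-3)))) - (1 - 6*25))) = sqrt(-273 + ((3*(-1/3) + 4/(-6)) - (1 - 1*150))) = sqrt(-273 + ((-1 + 4*(-1/6)) - (1 - 150))) = sqrt(-273 + ((-1 - 2/3) - 1*(-149))) = sqrt(-273 + (-5/3 + 149)) = sqrt(-273 + 442/3) = sqrt(-377/3) = I*sqrt(1131)/3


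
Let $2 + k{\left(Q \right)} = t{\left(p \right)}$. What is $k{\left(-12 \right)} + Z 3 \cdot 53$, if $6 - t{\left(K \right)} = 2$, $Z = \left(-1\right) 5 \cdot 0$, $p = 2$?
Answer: $2$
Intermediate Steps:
$Z = 0$ ($Z = \left(-5\right) 0 = 0$)
$t{\left(K \right)} = 4$ ($t{\left(K \right)} = 6 - 2 = 4$)
$k{\left(Q \right)} = 2$ ($k{\left(Q \right)} = -2 + 4 = 2$)
$k{\left(-12 \right)} + Z 3 \cdot 53 = 2 + 0 \cdot 3 \cdot 53 = 2 + 0 \cdot 53 = 2 + 0 = 2$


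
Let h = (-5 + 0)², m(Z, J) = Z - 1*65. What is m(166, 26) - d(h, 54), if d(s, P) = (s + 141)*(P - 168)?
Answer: 19025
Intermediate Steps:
m(Z, J) = -65 + Z (m(Z, J) = Z - 65 = -65 + Z)
h = 25 (h = (-5)² = 25)
d(s, P) = (-168 + P)*(141 + s) (d(s, P) = (141 + s)*(-168 + P) = (-168 + P)*(141 + s))
m(166, 26) - d(h, 54) = (-65 + 166) - (-23688 - 168*25 + 141*54 + 54*25) = 101 - (-23688 - 4200 + 7614 + 1350) = 101 - 1*(-18924) = 101 + 18924 = 19025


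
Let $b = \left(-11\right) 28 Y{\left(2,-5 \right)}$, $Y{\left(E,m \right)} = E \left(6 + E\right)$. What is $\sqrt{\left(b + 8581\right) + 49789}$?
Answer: $3 \sqrt{5938} \approx 231.18$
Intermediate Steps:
$b = -4928$ ($b = \left(-11\right) 28 \cdot 2 \left(6 + 2\right) = - 308 \cdot 2 \cdot 8 = \left(-308\right) 16 = -4928$)
$\sqrt{\left(b + 8581\right) + 49789} = \sqrt{\left(-4928 + 8581\right) + 49789} = \sqrt{3653 + 49789} = \sqrt{53442} = 3 \sqrt{5938}$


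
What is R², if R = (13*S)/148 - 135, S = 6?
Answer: 99022401/5476 ≈ 18083.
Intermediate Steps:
R = -9951/74 (R = (13*6)/148 - 135 = 78*(1/148) - 135 = 39/74 - 135 = -9951/74 ≈ -134.47)
R² = (-9951/74)² = 99022401/5476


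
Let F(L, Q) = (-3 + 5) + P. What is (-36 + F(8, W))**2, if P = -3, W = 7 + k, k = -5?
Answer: 1369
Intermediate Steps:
W = 2 (W = 7 - 5 = 2)
F(L, Q) = -1 (F(L, Q) = (-3 + 5) - 3 = 2 - 3 = -1)
(-36 + F(8, W))**2 = (-36 - 1)**2 = (-37)**2 = 1369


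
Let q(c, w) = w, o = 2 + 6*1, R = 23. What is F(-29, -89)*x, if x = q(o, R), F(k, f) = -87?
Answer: -2001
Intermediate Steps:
o = 8 (o = 2 + 6 = 8)
x = 23
F(-29, -89)*x = -87*23 = -2001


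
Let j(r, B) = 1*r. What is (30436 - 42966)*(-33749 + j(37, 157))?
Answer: 422411360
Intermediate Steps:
j(r, B) = r
(30436 - 42966)*(-33749 + j(37, 157)) = (30436 - 42966)*(-33749 + 37) = -12530*(-33712) = 422411360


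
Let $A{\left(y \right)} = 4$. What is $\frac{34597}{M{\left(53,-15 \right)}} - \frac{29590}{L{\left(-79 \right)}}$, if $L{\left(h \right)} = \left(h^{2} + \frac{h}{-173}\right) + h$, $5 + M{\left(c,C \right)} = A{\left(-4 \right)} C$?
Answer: $- \frac{7443354847}{13859365} \approx -537.06$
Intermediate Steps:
$M{\left(c,C \right)} = -5 + 4 C$
$L{\left(h \right)} = h^{2} + \frac{172 h}{173}$ ($L{\left(h \right)} = \left(h^{2} - \frac{h}{173}\right) + h = h^{2} + \frac{172 h}{173}$)
$\frac{34597}{M{\left(53,-15 \right)}} - \frac{29590}{L{\left(-79 \right)}} = \frac{34597}{-5 + 4 \left(-15\right)} - \frac{29590}{\frac{1}{173} \left(-79\right) \left(172 + 173 \left(-79\right)\right)} = \frac{34597}{-5 - 60} - \frac{29590}{\frac{1}{173} \left(-79\right) \left(172 - 13667\right)} = \frac{34597}{-65} - \frac{29590}{\frac{1}{173} \left(-79\right) \left(-13495\right)} = 34597 \left(- \frac{1}{65}\right) - \frac{29590}{\frac{1066105}{173}} = - \frac{34597}{65} - \frac{1023814}{213221} = - \frac{7443354847}{13859365}$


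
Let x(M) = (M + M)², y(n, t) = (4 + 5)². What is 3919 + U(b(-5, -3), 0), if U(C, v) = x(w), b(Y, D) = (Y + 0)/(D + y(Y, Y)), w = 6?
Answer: 4063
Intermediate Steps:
y(n, t) = 81 (y(n, t) = 9² = 81)
b(Y, D) = Y/(81 + D) (b(Y, D) = (Y + 0)/(D + 81) = Y/(81 + D))
x(M) = 4*M² (x(M) = (2*M)² = 4*M²)
U(C, v) = 144 (U(C, v) = 4*6² = 4*36 = 144)
3919 + U(b(-5, -3), 0) = 3919 + 144 = 4063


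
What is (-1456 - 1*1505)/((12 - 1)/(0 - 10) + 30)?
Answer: -29610/289 ≈ -102.46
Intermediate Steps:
(-1456 - 1*1505)/((12 - 1)/(0 - 10) + 30) = (-1456 - 1505)/(11/(-10) + 30) = -2961/(11*(-1/10) + 30) = -2961/(-11/10 + 30) = -2961/(289/10) = (10/289)*(-2961) = -29610/289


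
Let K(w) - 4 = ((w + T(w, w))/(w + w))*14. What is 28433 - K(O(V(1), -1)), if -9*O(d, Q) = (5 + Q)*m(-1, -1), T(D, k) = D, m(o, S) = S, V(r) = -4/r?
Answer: 28415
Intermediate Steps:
O(d, Q) = 5/9 + Q/9 (O(d, Q) = -(5 + Q)*(-1)/9 = -(-5 - Q)/9 = 5/9 + Q/9)
K(w) = 18 (K(w) = 4 + ((w + w)/(w + w))*14 = 4 + ((2*w)/((2*w)))*14 = 4 + ((2*w)*(1/(2*w)))*14 = 4 + 1*14 = 4 + 14 = 18)
28433 - K(O(V(1), -1)) = 28433 - 1*18 = 28433 - 18 = 28415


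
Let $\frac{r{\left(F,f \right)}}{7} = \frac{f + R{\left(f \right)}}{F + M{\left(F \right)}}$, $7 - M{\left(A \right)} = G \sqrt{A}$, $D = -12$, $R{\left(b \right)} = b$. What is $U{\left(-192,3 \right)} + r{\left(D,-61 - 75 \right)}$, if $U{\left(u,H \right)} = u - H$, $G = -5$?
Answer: $- \frac{10771}{65} + \frac{3808 i \sqrt{3}}{65} \approx -165.71 + 101.47 i$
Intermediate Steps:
$M{\left(A \right)} = 7 + 5 \sqrt{A}$ ($M{\left(A \right)} = 7 - - 5 \sqrt{A} = 7 + 5 \sqrt{A}$)
$r{\left(F,f \right)} = \frac{14 f}{7 + F + 5 \sqrt{F}}$ ($r{\left(F,f \right)} = 7 \frac{f + f}{F + \left(7 + 5 \sqrt{F}\right)} = 7 \frac{2 f}{7 + F + 5 \sqrt{F}} = \frac{14 f}{7 + F + 5 \sqrt{F}}$)
$U{\left(-192,3 \right)} + r{\left(D,-61 - 75 \right)} = \left(-192 - 3\right) + \frac{14 \left(-61 - 75\right)}{7 - 12 + 5 \sqrt{-12}} = \left(-192 - 3\right) + \frac{14 \left(-61 - 75\right)}{7 - 12 + 5 \cdot 2 i \sqrt{3}} = -195 + 14 \left(-136\right) \frac{1}{7 - 12 + 10 i \sqrt{3}} = -195 + 14 \left(-136\right) \frac{1}{-5 + 10 i \sqrt{3}} = -195 - \frac{1904}{-5 + 10 i \sqrt{3}}$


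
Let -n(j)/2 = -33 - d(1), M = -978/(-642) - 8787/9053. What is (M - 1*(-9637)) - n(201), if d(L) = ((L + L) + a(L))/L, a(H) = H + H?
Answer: 9263936203/968671 ≈ 9563.5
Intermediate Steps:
a(H) = 2*H
M = 535430/968671 (M = -978*(-1/642) - 8787*1/9053 = 163/107 - 8787/9053 = 535430/968671 ≈ 0.55275)
d(L) = 4 (d(L) = ((L + L) + 2*L)/L = (2*L + 2*L)/L = (4*L)/L = 4)
n(j) = 74 (n(j) = -2*(-33 - 1*4) = -2*(-33 - 4) = -2*(-37) = 74)
(M - 1*(-9637)) - n(201) = (535430/968671 - 1*(-9637)) - 1*74 = (535430/968671 + 9637) - 74 = 9335617857/968671 - 74 = 9263936203/968671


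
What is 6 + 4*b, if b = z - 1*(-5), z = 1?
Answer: 30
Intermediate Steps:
b = 6 (b = 1 - 1*(-5) = 1 + 5 = 6)
6 + 4*b = 6 + 4*6 = 6 + 24 = 30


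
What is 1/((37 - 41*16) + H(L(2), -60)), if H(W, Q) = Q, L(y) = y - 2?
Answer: -1/679 ≈ -0.0014728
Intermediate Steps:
L(y) = -2 + y
1/((37 - 41*16) + H(L(2), -60)) = 1/((37 - 41*16) - 60) = 1/((37 - 656) - 60) = 1/(-619 - 60) = 1/(-679) = -1/679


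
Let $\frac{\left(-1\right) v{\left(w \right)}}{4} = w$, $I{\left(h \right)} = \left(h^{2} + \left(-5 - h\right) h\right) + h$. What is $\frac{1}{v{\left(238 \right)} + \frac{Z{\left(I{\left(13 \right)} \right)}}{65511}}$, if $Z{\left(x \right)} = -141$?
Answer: $- \frac{21837}{20788871} \approx -0.0010504$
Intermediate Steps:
$I{\left(h \right)} = h + h^{2} + h \left(-5 - h\right)$ ($I{\left(h \right)} = \left(h^{2} + h \left(-5 - h\right)\right) + h = h + h^{2} + h \left(-5 - h\right)$)
$v{\left(w \right)} = - 4 w$
$\frac{1}{v{\left(238 \right)} + \frac{Z{\left(I{\left(13 \right)} \right)}}{65511}} = \frac{1}{\left(-4\right) 238 - \frac{141}{65511}} = \frac{1}{-952 - \frac{47}{21837}} = \frac{1}{- \frac{20788871}{21837}} = - \frac{21837}{20788871}$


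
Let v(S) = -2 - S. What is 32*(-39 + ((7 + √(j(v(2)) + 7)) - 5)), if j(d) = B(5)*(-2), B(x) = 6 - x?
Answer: -1184 + 32*√5 ≈ -1112.4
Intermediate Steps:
j(d) = -2 (j(d) = (6 - 1*5)*(-2) = (6 - 5)*(-2) = 1*(-2) = -2)
32*(-39 + ((7 + √(j(v(2)) + 7)) - 5)) = 32*(-39 + ((7 + √(-2 + 7)) - 5)) = 32*(-39 + ((7 + √5) - 5)) = 32*(-39 + (2 + √5)) = 32*(-37 + √5) = -1184 + 32*√5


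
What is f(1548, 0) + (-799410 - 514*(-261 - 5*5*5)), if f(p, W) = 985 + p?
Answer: -598473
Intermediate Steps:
f(1548, 0) + (-799410 - 514*(-261 - 5*5*5)) = (985 + 1548) + (-799410 - 514*(-261 - 5*5*5)) = 2533 + (-799410 - 514*(-261 - 25*5)) = 2533 + (-799410 - 514*(-261 - 125)) = 2533 + (-799410 - 514*(-386)) = 2533 + (-799410 + 198404) = 2533 - 601006 = -598473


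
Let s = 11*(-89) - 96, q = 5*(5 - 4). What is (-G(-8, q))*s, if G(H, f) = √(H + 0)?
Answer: 2150*I*√2 ≈ 3040.6*I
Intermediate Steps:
q = 5 (q = 5*1 = 5)
G(H, f) = √H
s = -1075 (s = -979 - 96 = -1075)
(-G(-8, q))*s = -√(-8)*(-1075) = -2*I*√2*(-1075) = 2150*I*√2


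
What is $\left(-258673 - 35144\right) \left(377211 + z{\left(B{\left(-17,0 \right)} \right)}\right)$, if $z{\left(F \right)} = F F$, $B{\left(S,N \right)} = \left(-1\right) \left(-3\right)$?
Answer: $-110833648740$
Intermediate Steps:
$B{\left(S,N \right)} = 3$
$z{\left(F \right)} = F^{2}$
$\left(-258673 - 35144\right) \left(377211 + z{\left(B{\left(-17,0 \right)} \right)}\right) = \left(-258673 - 35144\right) \left(377211 + 3^{2}\right) = - 293817 \left(377211 + 9\right) = \left(-293817\right) 377220 = -110833648740$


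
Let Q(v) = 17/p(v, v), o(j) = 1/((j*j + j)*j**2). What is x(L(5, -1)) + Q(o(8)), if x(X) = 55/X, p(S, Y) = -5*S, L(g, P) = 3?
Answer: -234733/15 ≈ -15649.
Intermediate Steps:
o(j) = 1/(j**2*(j + j**2)) (o(j) = 1/((j**2 + j)*j**2) = 1/((j + j**2)*j**2) = 1/(j**2*(j + j**2)))
Q(v) = -17/(5*v) (Q(v) = 17/((-5*v)) = 17*(-1/(5*v)) = -17/(5*v))
x(L(5, -1)) + Q(o(8)) = 55/3 - 17/(5*(1/(8**3*(1 + 8)))) = 55*(1/3) - 17/(5*((1/512)/9)) = 55/3 - 17/(5*((1/512)*(1/9))) = 55/3 - 17/(5*1/4608) = 55/3 - 17/5*4608 = 55/3 - 78336/5 = -234733/15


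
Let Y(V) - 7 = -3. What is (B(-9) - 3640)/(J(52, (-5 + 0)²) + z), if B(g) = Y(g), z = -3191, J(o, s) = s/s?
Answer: 1818/1595 ≈ 1.1398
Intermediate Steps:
J(o, s) = 1
Y(V) = 4 (Y(V) = 7 - 3 = 4)
B(g) = 4
(B(-9) - 3640)/(J(52, (-5 + 0)²) + z) = (4 - 3640)/(1 - 3191) = -3636/(-3190) = -3636*(-1/3190) = 1818/1595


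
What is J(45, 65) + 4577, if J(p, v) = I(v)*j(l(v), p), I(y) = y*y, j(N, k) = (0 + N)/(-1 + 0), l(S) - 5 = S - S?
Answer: -16548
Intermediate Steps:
l(S) = 5 (l(S) = 5 + (S - S) = 5 + 0 = 5)
j(N, k) = -N (j(N, k) = N/(-1) = N*(-1) = -N)
I(y) = y²
J(p, v) = -5*v² (J(p, v) = v²*(-1*5) = v²*(-5) = -5*v²)
J(45, 65) + 4577 = -5*65² + 4577 = -5*4225 + 4577 = -21125 + 4577 = -16548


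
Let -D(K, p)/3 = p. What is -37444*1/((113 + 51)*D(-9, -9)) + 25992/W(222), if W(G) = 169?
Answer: 27191135/187083 ≈ 145.34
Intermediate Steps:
D(K, p) = -3*p
-37444*1/((113 + 51)*D(-9, -9)) + 25992/W(222) = -37444*1/(27*(113 + 51)) + 25992/169 = -37444/(164*27) + 25992*(1/169) = -37444/4428 + 25992/169 = -37444*1/4428 + 25992/169 = -9361/1107 + 25992/169 = 27191135/187083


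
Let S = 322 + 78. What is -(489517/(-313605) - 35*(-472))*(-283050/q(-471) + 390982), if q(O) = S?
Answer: -3234759548163437/501768 ≈ -6.4467e+9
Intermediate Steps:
S = 400
q(O) = 400
-(489517/(-313605) - 35*(-472))*(-283050/q(-471) + 390982) = -(489517/(-313605) - 35*(-472))*(-283050/400 + 390982) = -(489517*(-1/313605) + 16520)*(-283050*1/400 + 390982) = -(-489517/313605 + 16520)*(-5661/8 + 390982) = -5180265083*3122195/(313605*8) = -1*3234759548163437/501768 = -3234759548163437/501768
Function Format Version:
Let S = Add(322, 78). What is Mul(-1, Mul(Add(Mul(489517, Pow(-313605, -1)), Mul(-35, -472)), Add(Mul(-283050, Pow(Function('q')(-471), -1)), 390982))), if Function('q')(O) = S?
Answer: Rational(-3234759548163437, 501768) ≈ -6.4467e+9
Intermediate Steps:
S = 400
Function('q')(O) = 400
Mul(-1, Mul(Add(Mul(489517, Pow(-313605, -1)), Mul(-35, -472)), Add(Mul(-283050, Pow(Function('q')(-471), -1)), 390982))) = Mul(-1, Mul(Add(Mul(489517, Pow(-313605, -1)), Mul(-35, -472)), Add(Mul(-283050, Pow(400, -1)), 390982))) = Mul(-1, Mul(Add(Mul(489517, Rational(-1, 313605)), 16520), Add(Mul(-283050, Rational(1, 400)), 390982))) = Mul(-1, Mul(Add(Rational(-489517, 313605), 16520), Add(Rational(-5661, 8), 390982))) = Mul(-1, Mul(Rational(5180265083, 313605), Rational(3122195, 8))) = Mul(-1, Rational(3234759548163437, 501768)) = Rational(-3234759548163437, 501768)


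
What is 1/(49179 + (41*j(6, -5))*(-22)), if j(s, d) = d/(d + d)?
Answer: 1/48728 ≈ 2.0522e-5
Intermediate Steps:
j(s, d) = 1/2 (j(s, d) = d/((2*d)) = d*(1/(2*d)) = 1/2)
1/(49179 + (41*j(6, -5))*(-22)) = 1/(49179 + (41*(1/2))*(-22)) = 1/(49179 + (41/2)*(-22)) = 1/(49179 - 451) = 1/48728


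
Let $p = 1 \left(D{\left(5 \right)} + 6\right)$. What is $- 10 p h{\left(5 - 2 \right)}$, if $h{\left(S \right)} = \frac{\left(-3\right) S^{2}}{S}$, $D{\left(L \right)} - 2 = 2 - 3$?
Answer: $630$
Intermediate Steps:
$D{\left(L \right)} = 1$ ($D{\left(L \right)} = 2 + \left(2 - 3\right) = 2 - 1 = 1$)
$h{\left(S \right)} = - 3 S$
$p = 7$ ($p = 1 \left(1 + 6\right) = 1 \cdot 7 = 7$)
$- 10 p h{\left(5 - 2 \right)} = \left(-10\right) 7 \left(- 3 \left(5 - 2\right)\right) = - 70 \left(\left(-3\right) 3\right) = \left(-70\right) \left(-9\right) = 630$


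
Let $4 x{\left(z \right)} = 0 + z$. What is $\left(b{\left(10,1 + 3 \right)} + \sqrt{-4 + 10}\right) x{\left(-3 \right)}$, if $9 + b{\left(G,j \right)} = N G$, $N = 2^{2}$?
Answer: $- \frac{93}{4} - \frac{3 \sqrt{6}}{4} \approx -25.087$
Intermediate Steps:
$x{\left(z \right)} = \frac{z}{4}$ ($x{\left(z \right)} = \frac{0 + z}{4} = \frac{z}{4}$)
$N = 4$
$b{\left(G,j \right)} = -9 + 4 G$
$\left(b{\left(10,1 + 3 \right)} + \sqrt{-4 + 10}\right) x{\left(-3 \right)} = \left(\left(-9 + 4 \cdot 10\right) + \sqrt{-4 + 10}\right) \frac{1}{4} \left(-3\right) = \left(\left(-9 + 40\right) + \sqrt{6}\right) \left(- \frac{3}{4}\right) = \left(31 + \sqrt{6}\right) \left(- \frac{3}{4}\right) = - \frac{93}{4} - \frac{3 \sqrt{6}}{4}$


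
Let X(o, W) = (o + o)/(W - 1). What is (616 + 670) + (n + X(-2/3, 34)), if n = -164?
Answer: 111074/99 ≈ 1122.0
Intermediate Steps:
X(o, W) = 2*o/(-1 + W) (X(o, W) = (2*o)/(-1 + W) = 2*o/(-1 + W))
(616 + 670) + (n + X(-2/3, 34)) = (616 + 670) + (-164 + 2*(-2/3)/(-1 + 34)) = 1286 + (-164 + 2*(-2*⅓)/33) = 1286 + (-164 + 2*(-⅔)*(1/33)) = 1286 + (-164 - 4/99) = 1286 - 16240/99 = 111074/99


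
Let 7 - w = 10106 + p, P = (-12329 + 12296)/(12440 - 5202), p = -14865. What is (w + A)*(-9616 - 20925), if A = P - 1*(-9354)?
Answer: -40536445391/94 ≈ -4.3124e+8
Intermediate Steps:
P = -3/658 (P = -33/7238 = -33*1/7238 = -3/658 ≈ -0.0045593)
w = 4766 (w = 7 - (10106 - 14865) = 7 - 1*(-4759) = 7 + 4759 = 4766)
A = 6154929/658 (A = -3/658 - 1*(-9354) = -3/658 + 9354 = 6154929/658 ≈ 9354.0)
(w + A)*(-9616 - 20925) = (4766 + 6154929/658)*(-9616 - 20925) = (9290957/658)*(-30541) = -40536445391/94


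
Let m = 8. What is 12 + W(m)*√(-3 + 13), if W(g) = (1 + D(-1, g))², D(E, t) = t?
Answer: 12 + 81*√10 ≈ 268.14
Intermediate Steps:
W(g) = (1 + g)²
12 + W(m)*√(-3 + 13) = 12 + (1 + 8)²*√(-3 + 13) = 12 + 9²*√10 = 12 + 81*√10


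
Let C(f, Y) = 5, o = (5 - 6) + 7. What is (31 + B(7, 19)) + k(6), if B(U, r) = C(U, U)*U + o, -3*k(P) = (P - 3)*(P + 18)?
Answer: 48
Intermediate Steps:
k(P) = -(-3 + P)*(18 + P)/3 (k(P) = -(P - 3)*(P + 18)/3 = -(-3 + P)*(18 + P)/3)
o = 6 (o = -1 + 7 = 6)
B(U, r) = 6 + 5*U (B(U, r) = 5*U + 6 = 6 + 5*U)
(31 + B(7, 19)) + k(6) = (31 + (6 + 5*7)) + (18 - 5*6 - ⅓*6²) = (31 + (6 + 35)) + (18 - 30 - ⅓*36) = (31 + 41) + (18 - 30 - 12) = 72 - 24 = 48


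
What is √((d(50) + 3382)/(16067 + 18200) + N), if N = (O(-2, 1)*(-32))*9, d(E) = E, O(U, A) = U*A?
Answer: 2*√169118130702/34267 ≈ 24.002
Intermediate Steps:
O(U, A) = A*U
N = 576 (N = ((1*(-2))*(-32))*9 = -2*(-32)*9 = 64*9 = 576)
√((d(50) + 3382)/(16067 + 18200) + N) = √((50 + 3382)/(16067 + 18200) + 576) = √(3432/34267 + 576) = √(19741224/34267) = 2*√169118130702/34267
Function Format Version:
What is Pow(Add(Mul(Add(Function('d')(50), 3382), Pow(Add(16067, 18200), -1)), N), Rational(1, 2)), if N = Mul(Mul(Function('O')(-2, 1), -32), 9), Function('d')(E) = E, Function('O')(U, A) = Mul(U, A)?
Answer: Mul(Rational(2, 34267), Pow(169118130702, Rational(1, 2))) ≈ 24.002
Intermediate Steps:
Function('O')(U, A) = Mul(A, U)
N = 576 (N = Mul(Mul(Mul(1, -2), -32), 9) = Mul(Mul(-2, -32), 9) = Mul(64, 9) = 576)
Pow(Add(Mul(Add(Function('d')(50), 3382), Pow(Add(16067, 18200), -1)), N), Rational(1, 2)) = Pow(Add(Mul(Add(50, 3382), Pow(Add(16067, 18200), -1)), 576), Rational(1, 2)) = Pow(Add(Mul(3432, Pow(34267, -1)), 576), Rational(1, 2)) = Pow(Add(Mul(3432, Rational(1, 34267)), 576), Rational(1, 2)) = Pow(Add(Rational(3432, 34267), 576), Rational(1, 2)) = Pow(Rational(19741224, 34267), Rational(1, 2)) = Mul(Rational(2, 34267), Pow(169118130702, Rational(1, 2)))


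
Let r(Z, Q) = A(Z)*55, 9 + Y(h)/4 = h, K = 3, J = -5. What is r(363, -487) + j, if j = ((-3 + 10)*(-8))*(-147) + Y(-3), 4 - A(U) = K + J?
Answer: 8514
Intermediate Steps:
Y(h) = -36 + 4*h
A(U) = 6 (A(U) = 4 - (3 - 5) = 4 - 1*(-2) = 4 + 2 = 6)
r(Z, Q) = 330 (r(Z, Q) = 6*55 = 330)
j = 8184 (j = ((-3 + 10)*(-8))*(-147) + (-36 + 4*(-3)) = (7*(-8))*(-147) + (-36 - 12) = -56*(-147) - 48 = 8232 - 48 = 8184)
r(363, -487) + j = 330 + 8184 = 8514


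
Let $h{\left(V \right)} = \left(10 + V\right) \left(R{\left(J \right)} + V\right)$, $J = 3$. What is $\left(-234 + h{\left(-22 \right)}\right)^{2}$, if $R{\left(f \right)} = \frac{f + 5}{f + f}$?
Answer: $196$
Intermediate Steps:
$R{\left(f \right)} = \frac{5 + f}{2 f}$
$h{\left(V \right)} = \left(10 + V\right) \left(\frac{4}{3} + V\right)$ ($h{\left(V \right)} = \left(10 + V\right) \left(\frac{5 + 3}{2 \cdot 3} + V\right) = \left(10 + V\right) \left(\frac{1}{2} \cdot \frac{1}{3} \cdot 8 + V\right) = \left(10 + V\right) \left(\frac{4}{3} + V\right)$)
$\left(-234 + h{\left(-22 \right)}\right)^{2} = \left(-234 + \left(\frac{40}{3} + \left(-22\right)^{2} + \frac{34}{3} \left(-22\right)\right)\right)^{2} = \left(-234 + \left(\frac{40}{3} + 484 - \frac{748}{3}\right)\right)^{2} = \left(-234 + 248\right)^{2} = 14^{2} = 196$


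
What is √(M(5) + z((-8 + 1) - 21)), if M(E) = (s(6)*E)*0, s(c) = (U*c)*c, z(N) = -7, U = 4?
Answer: I*√7 ≈ 2.6458*I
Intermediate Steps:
s(c) = 4*c² (s(c) = (4*c)*c = 4*c²)
M(E) = 0 (M(E) = ((4*6²)*E)*0 = ((4*36)*E)*0 = (144*E)*0 = 0)
√(M(5) + z((-8 + 1) - 21)) = √(0 - 7) = √(-7) = I*√7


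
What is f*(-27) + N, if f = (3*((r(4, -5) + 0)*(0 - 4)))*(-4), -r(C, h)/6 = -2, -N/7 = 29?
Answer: -15755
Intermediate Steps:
N = -203 (N = -7*29 = -203)
r(C, h) = 12 (r(C, h) = -6*(-2) = 12)
f = 576 (f = (3*((12 + 0)*(0 - 4)))*(-4) = (3*(12*(-4)))*(-4) = (3*(-48))*(-4) = -144*(-4) = 576)
f*(-27) + N = 576*(-27) - 203 = -15552 - 203 = -15755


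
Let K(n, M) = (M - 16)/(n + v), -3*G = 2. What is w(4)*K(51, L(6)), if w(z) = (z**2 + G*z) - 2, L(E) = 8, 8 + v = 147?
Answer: -136/285 ≈ -0.47719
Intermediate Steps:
v = 139 (v = -8 + 147 = 139)
G = -2/3 (G = -1/3*2 = -2/3 ≈ -0.66667)
w(z) = -2 + z**2 - 2*z/3 (w(z) = (z**2 - 2*z/3) - 2 = -2 + z**2 - 2*z/3)
K(n, M) = (-16 + M)/(139 + n) (K(n, M) = (M - 16)/(n + 139) = (-16 + M)/(139 + n))
w(4)*K(51, L(6)) = (-2 + 4**2 - 2/3*4)*((-16 + 8)/(139 + 51)) = (-2 + 16 - 8/3)*(-8/190) = 34*((1/190)*(-8))/3 = (34/3)*(-4/95) = -136/285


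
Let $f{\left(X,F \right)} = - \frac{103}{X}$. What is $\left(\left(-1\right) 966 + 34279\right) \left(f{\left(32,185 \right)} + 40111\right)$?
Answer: $\frac{42755536537}{32} \approx 1.3361 \cdot 10^{9}$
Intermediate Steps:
$\left(\left(-1\right) 966 + 34279\right) \left(f{\left(32,185 \right)} + 40111\right) = \left(\left(-1\right) 966 + 34279\right) \left(- \frac{103}{32} + 40111\right) = \left(-966 + 34279\right) \left(\left(-103\right) \frac{1}{32} + 40111\right) = 33313 \left(- \frac{103}{32} + 40111\right) = 33313 \cdot \frac{1283449}{32} = \frac{42755536537}{32}$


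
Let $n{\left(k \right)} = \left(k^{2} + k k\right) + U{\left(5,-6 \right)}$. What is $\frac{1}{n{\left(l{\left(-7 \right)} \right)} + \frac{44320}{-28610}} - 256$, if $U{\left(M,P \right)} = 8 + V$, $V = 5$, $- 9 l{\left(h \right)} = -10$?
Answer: $- \frac{825583555}{3225841} \approx -255.93$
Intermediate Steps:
$l{\left(h \right)} = \frac{10}{9}$ ($l{\left(h \right)} = \left(- \frac{1}{9}\right) \left(-10\right) = \frac{10}{9}$)
$U{\left(M,P \right)} = 13$ ($U{\left(M,P \right)} = 8 + 5 = 13$)
$n{\left(k \right)} = 13 + 2 k^{2}$ ($n{\left(k \right)} = \left(k^{2} + k k\right) + 13 = \left(k^{2} + k^{2}\right) + 13 = 2 k^{2} + 13 = 13 + 2 k^{2}$)
$\frac{1}{n{\left(l{\left(-7 \right)} \right)} + \frac{44320}{-28610}} - 256 = \frac{1}{\left(13 + 2 \left(\frac{10}{9}\right)^{2}\right) + \frac{44320}{-28610}} - 256 = \frac{1}{\left(13 + 2 \cdot \frac{100}{81}\right) + 44320 \left(- \frac{1}{28610}\right)} - 256 = \frac{1}{\left(13 + \frac{200}{81}\right) - \frac{4432}{2861}} - 256 = \frac{1}{\frac{1253}{81} - \frac{4432}{2861}} - 256 = \frac{1}{\frac{3225841}{231741}} - 256 = \frac{231741}{3225841} - 256 = - \frac{825583555}{3225841}$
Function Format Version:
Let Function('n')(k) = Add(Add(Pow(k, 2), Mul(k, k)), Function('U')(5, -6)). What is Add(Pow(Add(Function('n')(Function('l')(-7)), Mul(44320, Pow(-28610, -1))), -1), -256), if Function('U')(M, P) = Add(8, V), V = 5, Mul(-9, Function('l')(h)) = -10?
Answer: Rational(-825583555, 3225841) ≈ -255.93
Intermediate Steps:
Function('l')(h) = Rational(10, 9) (Function('l')(h) = Mul(Rational(-1, 9), -10) = Rational(10, 9))
Function('U')(M, P) = 13 (Function('U')(M, P) = Add(8, 5) = 13)
Function('n')(k) = Add(13, Mul(2, Pow(k, 2))) (Function('n')(k) = Add(Add(Pow(k, 2), Mul(k, k)), 13) = Add(Add(Pow(k, 2), Pow(k, 2)), 13) = Add(Mul(2, Pow(k, 2)), 13) = Add(13, Mul(2, Pow(k, 2))))
Add(Pow(Add(Function('n')(Function('l')(-7)), Mul(44320, Pow(-28610, -1))), -1), -256) = Add(Pow(Add(Add(13, Mul(2, Pow(Rational(10, 9), 2))), Mul(44320, Pow(-28610, -1))), -1), -256) = Add(Pow(Add(Add(13, Mul(2, Rational(100, 81))), Mul(44320, Rational(-1, 28610))), -1), -256) = Add(Pow(Add(Add(13, Rational(200, 81)), Rational(-4432, 2861)), -1), -256) = Add(Pow(Add(Rational(1253, 81), Rational(-4432, 2861)), -1), -256) = Add(Pow(Rational(3225841, 231741), -1), -256) = Add(Rational(231741, 3225841), -256) = Rational(-825583555, 3225841)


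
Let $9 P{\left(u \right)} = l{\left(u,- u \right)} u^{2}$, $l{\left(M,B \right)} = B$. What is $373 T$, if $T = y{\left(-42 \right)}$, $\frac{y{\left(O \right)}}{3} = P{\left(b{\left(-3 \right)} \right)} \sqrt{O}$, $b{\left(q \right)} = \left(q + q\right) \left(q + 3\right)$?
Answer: $0$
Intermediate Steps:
$b{\left(q \right)} = 2 q \left(3 + q\right)$
$P{\left(u \right)} = - \frac{u^{3}}{9}$ ($P{\left(u \right)} = \frac{- u u^{2}}{9} = \frac{\left(-1\right) u^{3}}{9} = - \frac{u^{3}}{9}$)
$y{\left(O \right)} = 0$ ($y{\left(O \right)} = 3 - \frac{\left(2 \left(-3\right) \left(3 - 3\right)\right)^{3}}{9} \sqrt{O} = 3 - \frac{\left(2 \left(-3\right) 0\right)^{3}}{9} \sqrt{O} = 3 - \frac{0^{3}}{9} \sqrt{O} = 3 \left(- \frac{1}{9}\right) 0 \sqrt{O} = 3 \cdot 0 \sqrt{O} = 3 \cdot 0 = 0$)
$T = 0$
$373 T = 373 \cdot 0 = 0$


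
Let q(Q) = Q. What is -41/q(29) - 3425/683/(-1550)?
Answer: -1732213/1228034 ≈ -1.4106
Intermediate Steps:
-41/q(29) - 3425/683/(-1550) = -41/29 - 3425/683/(-1550) = -41*1/29 - 3425*1/683*(-1/1550) = -41/29 - 3425/683*(-1/1550) = -41/29 + 137/42346 = -1732213/1228034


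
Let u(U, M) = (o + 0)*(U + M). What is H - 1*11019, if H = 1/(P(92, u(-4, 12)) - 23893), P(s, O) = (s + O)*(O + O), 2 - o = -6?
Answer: -43249576/3925 ≈ -11019.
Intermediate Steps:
o = 8 (o = 2 - 1*(-6) = 2 + 6 = 8)
u(U, M) = 8*M + 8*U (u(U, M) = (8 + 0)*(U + M) = 8*(M + U) = 8*M + 8*U)
P(s, O) = 2*O*(O + s) (P(s, O) = (O + s)*(2*O) = 2*O*(O + s))
H = -1/3925 (H = 1/(2*(8*12 + 8*(-4))*((8*12 + 8*(-4)) + 92) - 23893) = 1/(2*(96 - 32)*((96 - 32) + 92) - 23893) = 1/(2*64*(64 + 92) - 23893) = 1/(2*64*156 - 23893) = 1/(19968 - 23893) = 1/(-3925) = -1/3925 ≈ -0.00025478)
H - 1*11019 = -1/3925 - 1*11019 = -1/3925 - 11019 = -43249576/3925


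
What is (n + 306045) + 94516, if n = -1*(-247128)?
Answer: 647689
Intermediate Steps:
n = 247128
(n + 306045) + 94516 = (247128 + 306045) + 94516 = 553173 + 94516 = 647689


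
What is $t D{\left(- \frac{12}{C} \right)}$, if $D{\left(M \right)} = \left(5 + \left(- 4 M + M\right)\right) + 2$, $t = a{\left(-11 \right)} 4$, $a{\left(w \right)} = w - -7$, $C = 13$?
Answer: $- \frac{2032}{13} \approx -156.31$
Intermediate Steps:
$a{\left(w \right)} = 7 + w$ ($a{\left(w \right)} = w + 7 = 7 + w$)
$t = -16$ ($t = \left(7 - 11\right) 4 = \left(-4\right) 4 = -16$)
$D{\left(M \right)} = 7 - 3 M$ ($D{\left(M \right)} = \left(5 - 3 M\right) + 2 = 7 - 3 M$)
$t D{\left(- \frac{12}{C} \right)} = - 16 \left(7 - 3 \left(- \frac{12}{13}\right)\right) = - 16 \left(7 - 3 \left(\left(-12\right) \frac{1}{13}\right)\right) = - 16 \left(7 - - \frac{36}{13}\right) = - 16 \left(7 + \frac{36}{13}\right) = \left(-16\right) \frac{127}{13} = - \frac{2032}{13}$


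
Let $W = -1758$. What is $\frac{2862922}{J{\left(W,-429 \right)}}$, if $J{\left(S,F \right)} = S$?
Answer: $- \frac{1431461}{879} \approx -1628.5$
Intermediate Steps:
$\frac{2862922}{J{\left(W,-429 \right)}} = \frac{2862922}{-1758} = 2862922 \left(- \frac{1}{1758}\right) = - \frac{1431461}{879}$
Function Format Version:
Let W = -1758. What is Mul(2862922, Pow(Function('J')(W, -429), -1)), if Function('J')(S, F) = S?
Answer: Rational(-1431461, 879) ≈ -1628.5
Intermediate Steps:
Mul(2862922, Pow(Function('J')(W, -429), -1)) = Mul(2862922, Pow(-1758, -1)) = Mul(2862922, Rational(-1, 1758)) = Rational(-1431461, 879)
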